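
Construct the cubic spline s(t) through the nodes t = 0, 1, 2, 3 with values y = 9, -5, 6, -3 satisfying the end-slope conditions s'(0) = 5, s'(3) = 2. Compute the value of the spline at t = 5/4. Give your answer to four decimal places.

-3.9375

Write M_i for s''(x_i). With h_i = 1, 1, 1 and divided differences Δ_i = -14, 11, -9, the continuity of s' gives the tridiagonal system
  1·M_0 + 4·M_1 + 1·M_2 = 6(Δ_1 - Δ_0) = 150
  1·M_1 + 4·M_2 + 1·M_3 = 6(Δ_2 - Δ_1) = -120
Clamped end conditions give two more equations: 2h_0·M_0 + h_0·M_1 = 6(Δ_0 - s'(0)) = -114 and h_2·M_2 + 2h_2·M_3 = 6(s'(3) - Δ_2) = 66.
Forward elimination and back-substitution give M_0 = -96, M_1 = 78, M_2 = -66, M_3 = 66.
On [1, 2], s(t) = -5 - 4·(t - 1) + 39·(t - 1)² - 24·(t - 1)³.
With (t - 1) = 1/4: s(5/4) = -63/16.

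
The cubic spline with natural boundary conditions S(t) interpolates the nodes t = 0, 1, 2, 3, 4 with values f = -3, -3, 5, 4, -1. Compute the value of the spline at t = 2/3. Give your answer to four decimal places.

With M_i denoting the second derivative at x_i, h_i = 1, 1, 1, 1, and Δ_i = (y_(i+1) − y_i)/h_i = 0, 8, -1, -5:
  1·M_0 + 4·M_1 + 1·M_2 = 6(Δ_1 - Δ_0) = 48
  1·M_1 + 4·M_2 + 1·M_3 = 6(Δ_2 - Δ_1) = -54
  1·M_2 + 4·M_3 + 1·M_4 = 6(Δ_3 - Δ_2) = -24
Natural end conditions: M_0 = M_4 = 0.
Solving the tridiagonal system: M_0 = 0, M_1 = 114/7, M_2 = -120/7, M_3 = -12/7, M_4 = 0.
On [0, 1], S(t) = -3 - 19/7·t + 0·t² + 19/7·t³.
With t = 2/3: S(2/3) = -757/189.

-4.0053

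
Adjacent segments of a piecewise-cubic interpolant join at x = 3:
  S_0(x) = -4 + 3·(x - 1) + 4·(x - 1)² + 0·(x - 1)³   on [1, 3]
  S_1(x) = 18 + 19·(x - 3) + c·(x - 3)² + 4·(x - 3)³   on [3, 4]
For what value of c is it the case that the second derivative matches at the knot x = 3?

4

S_0''(x) = 8 + 0·(x - 1), so S_0''(3) = 8. On the right, S_1''(3) = 2c, so c = 4.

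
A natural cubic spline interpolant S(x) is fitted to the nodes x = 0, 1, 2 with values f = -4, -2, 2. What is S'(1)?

Let m_i = S''(x_i). Step sizes h_i = 1, 1; slopes of the chords Δ_i = (y_(i+1) - y_i)/h_i = 2, 4.
  1·m_0 + 4·m_1 + 1·m_2 = 6(Δ_1 - Δ_0) = 12
Natural end conditions: m_0 = m_2 = 0.
Hence m_0 = 0, m_1 = 3, m_2 = 0.
On [1, 2], S'(x) = b_1 + 2c_1·(x - 1) + 3d_1·(x - 1)² with b_1 = Δ_1 - h_1(2m_1 + m_2)/6 = 3, c_1 = m_1/2 = 3/2, d_1 = (m_2 - m_1)/(6h_1) = -1/2. So S'(1) = 3.

3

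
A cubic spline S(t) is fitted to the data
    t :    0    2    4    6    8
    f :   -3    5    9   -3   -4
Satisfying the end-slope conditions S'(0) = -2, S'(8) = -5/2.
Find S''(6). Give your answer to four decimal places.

7.6786

Write M_i for S''(x_i). With h_i = 2, 2, 2, 2 and divided differences Δ_i = 4, 2, -6, -1/2, the continuity of S' gives the tridiagonal system
  2·M_0 + 8·M_1 + 2·M_2 = 6(Δ_1 - Δ_0) = -12
  2·M_1 + 8·M_2 + 2·M_3 = 6(Δ_2 - Δ_1) = -48
  2·M_2 + 8·M_3 + 2·M_4 = 6(Δ_3 - Δ_2) = 33
Clamped end conditions give two more equations: 2h_0·M_0 + h_0·M_1 = 6(Δ_0 - S'(0)) = 36 and h_3·M_3 + 2h_3·M_4 = 6(S'(8) - Δ_3) = -12.
Forward elimination and back-substitution give M_0 = 565/56, M_1 = -61/28, M_2 = -59/8, M_3 = 215/28, M_4 = -383/56.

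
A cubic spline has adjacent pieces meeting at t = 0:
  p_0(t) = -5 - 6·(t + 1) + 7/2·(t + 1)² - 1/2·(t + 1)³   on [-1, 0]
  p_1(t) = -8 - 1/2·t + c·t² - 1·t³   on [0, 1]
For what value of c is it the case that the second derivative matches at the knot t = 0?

p_0''(t) = 7 - 3·(t + 1), so p_0''(0) = 4. On the right, p_1''(0) = 2c, so c = 2.

2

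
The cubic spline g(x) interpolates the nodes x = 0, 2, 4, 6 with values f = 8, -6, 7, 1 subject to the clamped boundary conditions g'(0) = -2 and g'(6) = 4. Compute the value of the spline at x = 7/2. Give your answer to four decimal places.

With m_i denoting the second derivative at x_i, h_i = 2, 2, 2, and Δ_i = (y_(i+1) − y_i)/h_i = -7, 13/2, -3:
  2·m_0 + 8·m_1 + 2·m_2 = 6(Δ_1 - Δ_0) = 81
  2·m_1 + 8·m_2 + 2·m_3 = 6(Δ_2 - Δ_1) = -57
Clamped end conditions give two more equations: 2h_0·m_0 + h_0·m_1 = 6(Δ_0 - g'(0)) = -30 and h_2·m_2 + 2h_2·m_3 = 6(g'(6) - Δ_2) = 42.
Hence m_0 = -167/10, m_1 = 92/5, m_2 = -82/5, m_3 = 187/10.
On [2, 4], g(x) = -6 - 3/10·(x - 2) + 46/5·(x - 2)² - 29/10·(x - 2)³.
With (x - 2) = 3/2: g(7/2) = 357/80.

4.4625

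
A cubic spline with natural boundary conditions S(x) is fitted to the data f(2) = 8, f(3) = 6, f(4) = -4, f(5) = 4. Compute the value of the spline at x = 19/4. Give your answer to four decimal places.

0.7500

Put σ_i = S'' at the i-th knot. Here h = (1, 1, 1) and Δ = (-2, -10, 8), so the interior equations h_(i-1)·σ_(i-1) + 2(h_(i-1)+h_i)·σ_i + h_i·σ_(i+1) = 6(Δ_i − Δ_(i-1)) read
  1·σ_0 + 4·σ_1 + 1·σ_2 = 6(Δ_1 - Δ_0) = -48
  1·σ_1 + 4·σ_2 + 1·σ_3 = 6(Δ_2 - Δ_1) = 108
Natural end conditions: σ_0 = σ_3 = 0.
Solving: σ_0 = 0, σ_1 = -20, σ_2 = 32, σ_3 = 0.
On [4, 5], S(x) = -4 - 8/3·(x - 4) + 16·(x - 4)² - 16/3·(x - 4)³.
With (x - 4) = 3/4: S(19/4) = 3/4.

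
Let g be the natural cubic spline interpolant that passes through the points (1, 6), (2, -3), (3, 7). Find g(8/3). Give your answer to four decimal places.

2.2593

Put M_i = g'' at the i-th knot. Here h = (1, 1) and Δ = (-9, 10), so the interior equations h_(i-1)·M_(i-1) + 2(h_(i-1)+h_i)·M_i + h_i·M_(i+1) = 6(Δ_i − Δ_(i-1)) read
  1·M_0 + 4·M_1 + 1·M_2 = 6(Δ_1 - Δ_0) = 114
Natural end conditions: M_0 = M_2 = 0.
Forward elimination and back-substitution give M_0 = 0, M_1 = 57/2, M_2 = 0.
On [2, 3], g(x) = -3 + 1/2·(x - 2) + 57/4·(x - 2)² - 19/4·(x - 2)³.
With (x - 2) = 2/3: g(8/3) = 61/27.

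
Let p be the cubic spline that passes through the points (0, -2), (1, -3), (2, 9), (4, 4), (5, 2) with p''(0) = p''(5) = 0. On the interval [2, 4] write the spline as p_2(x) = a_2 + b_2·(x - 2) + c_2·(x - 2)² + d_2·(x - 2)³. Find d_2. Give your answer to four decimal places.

2.3914

Let M_i = p''(x_i). Step sizes h_i = 1, 1, 2, 1; slopes of the chords Δ_i = (y_(i+1) - y_i)/h_i = -1, 12, -5/2, -2.
  1·M_0 + 4·M_1 + 1·M_2 = 6(Δ_1 - Δ_0) = 78
  1·M_1 + 6·M_2 + 2·M_3 = 6(Δ_2 - Δ_1) = -87
  2·M_2 + 6·M_3 + 1·M_4 = 6(Δ_3 - Δ_2) = 3
Natural end conditions: M_0 = M_4 = 0.
Forward elimination and back-substitution give M_0 = 0, M_1 = 1512/61, M_2 = -1290/61, M_3 = 921/122, M_4 = 0.
On [2, 4], with p_2(x) = a_2 + b_2·(x - 2) + c_2·(x - 2)² + d_2·(x - 2)³: c_2 = M_2/2 = -645/61, d_2 = (M_3 - M_2)/(6h_2) = 1167/488, b_2 = Δ_2 - h_2(2M_2 + M_3)/6 = 554/61.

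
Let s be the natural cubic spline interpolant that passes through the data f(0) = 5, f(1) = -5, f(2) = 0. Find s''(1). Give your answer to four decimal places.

22.5000

Write m_i for s''(x_i). With h_i = 1, 1 and divided differences Δ_i = -10, 5, the continuity of s' gives the tridiagonal system
  1·m_0 + 4·m_1 + 1·m_2 = 6(Δ_1 - Δ_0) = 90
Natural end conditions: m_0 = m_2 = 0.
Forward elimination and back-substitution give m_0 = 0, m_1 = 45/2, m_2 = 0.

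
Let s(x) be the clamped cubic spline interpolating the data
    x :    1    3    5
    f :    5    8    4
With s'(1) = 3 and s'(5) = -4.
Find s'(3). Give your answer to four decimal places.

-0.1250

Put M_i = s'' at the i-th knot. Here h = (2, 2) and Δ = (3/2, -2), so the interior equations h_(i-1)·M_(i-1) + 2(h_(i-1)+h_i)·M_i + h_i·M_(i+1) = 6(Δ_i − Δ_(i-1)) read
  2·M_0 + 8·M_1 + 2·M_2 = 6(Δ_1 - Δ_0) = -21
Clamped end conditions give two more equations: 2h_0·M_0 + h_0·M_1 = 6(Δ_0 - s'(1)) = -9 and h_1·M_1 + 2h_1·M_2 = 6(s'(5) - Δ_1) = -12.
Hence M_0 = -11/8, M_1 = -7/4, M_2 = -17/8.
On [3, 5], s'(x) = b_1 + 2c_1·(x - 3) + 3d_1·(x - 3)² with b_1 = Δ_1 - h_1(2M_1 + M_2)/6 = -1/8, c_1 = M_1/2 = -7/8, d_1 = (M_2 - M_1)/(6h_1) = -1/32. So s'(3) = -1/8.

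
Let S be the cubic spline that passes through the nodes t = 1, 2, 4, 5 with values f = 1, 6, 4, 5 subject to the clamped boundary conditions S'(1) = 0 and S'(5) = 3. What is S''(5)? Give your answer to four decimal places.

3.4286

Write M_i for S''(x_i). With h_i = 1, 2, 1 and divided differences Δ_i = 5, -1, 1, the continuity of S' gives the tridiagonal system
  1·M_0 + 6·M_1 + 2·M_2 = 6(Δ_1 - Δ_0) = -36
  2·M_1 + 6·M_2 + 1·M_3 = 6(Δ_2 - Δ_1) = 12
Clamped end conditions give two more equations: 2h_0·M_0 + h_0·M_1 = 6(Δ_0 - S'(1)) = 30 and h_2·M_2 + 2h_2·M_3 = 6(S'(5) - Δ_2) = 12.
Hence M_0 = 144/7, M_1 = -78/7, M_2 = 36/7, M_3 = 24/7.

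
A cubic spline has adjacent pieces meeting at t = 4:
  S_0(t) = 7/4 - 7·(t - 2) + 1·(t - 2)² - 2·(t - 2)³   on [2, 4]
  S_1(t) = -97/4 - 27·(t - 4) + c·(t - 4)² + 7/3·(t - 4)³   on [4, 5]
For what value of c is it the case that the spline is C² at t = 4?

S_0''(t) = 2 - 12·(t - 2), so S_0''(4) = -22. On the right, S_1''(4) = 2c, so c = -11.

-11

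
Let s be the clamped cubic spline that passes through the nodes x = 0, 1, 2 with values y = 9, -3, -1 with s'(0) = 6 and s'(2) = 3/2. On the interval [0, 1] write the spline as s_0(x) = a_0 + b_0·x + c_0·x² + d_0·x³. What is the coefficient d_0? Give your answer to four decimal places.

20.6250

With σ_i denoting the second derivative at x_i, h_i = 1, 1, and Δ_i = (y_(i+1) − y_i)/h_i = -12, 2:
  1·σ_0 + 4·σ_1 + 1·σ_2 = 6(Δ_1 - Δ_0) = 84
Clamped end conditions give two more equations: 2h_0·σ_0 + h_0·σ_1 = 6(Δ_0 - s'(0)) = -108 and h_1·σ_1 + 2h_1·σ_2 = 6(s'(2) - Δ_1) = -3.
Hence σ_0 = -309/4, σ_1 = 93/2, σ_2 = -99/4.
On [0, 1], with s_0(x) = a_0 + b_0·x + c_0·x² + d_0·x³: c_0 = σ_0/2 = -309/8, d_0 = (σ_1 - σ_0)/(6h_0) = 165/8, b_0 = Δ_0 - h_0(2σ_0 + σ_1)/6 = 6.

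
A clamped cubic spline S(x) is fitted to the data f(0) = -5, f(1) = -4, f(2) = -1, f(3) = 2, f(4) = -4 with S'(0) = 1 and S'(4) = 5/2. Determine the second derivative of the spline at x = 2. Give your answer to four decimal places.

Let m_i = S''(x_i). Step sizes h_i = 1, 1, 1, 1; slopes of the chords Δ_i = (y_(i+1) - y_i)/h_i = 1, 3, 3, -6.
  1·m_0 + 4·m_1 + 1·m_2 = 6(Δ_1 - Δ_0) = 12
  1·m_1 + 4·m_2 + 1·m_3 = 6(Δ_2 - Δ_1) = 0
  1·m_2 + 4·m_3 + 1·m_4 = 6(Δ_3 - Δ_2) = -54
Clamped end conditions give two more equations: 2h_0·m_0 + h_0·m_1 = 6(Δ_0 - S'(0)) = 0 and h_3·m_3 + 2h_3·m_4 = 6(S'(4) - Δ_3) = 51.
Solving the tridiagonal system: m_0 = -51/56, m_1 = 51/28, m_2 = 45/8, m_3 = -681/28, m_4 = 2109/56.

5.6250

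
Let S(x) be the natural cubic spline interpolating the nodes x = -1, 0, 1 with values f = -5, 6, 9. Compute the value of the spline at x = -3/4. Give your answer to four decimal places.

Put m_i = S'' at the i-th knot. Here h = (1, 1) and Δ = (11, 3), so the interior equations h_(i-1)·m_(i-1) + 2(h_(i-1)+h_i)·m_i + h_i·m_(i+1) = 6(Δ_i − Δ_(i-1)) read
  1·m_0 + 4·m_1 + 1·m_2 = 6(Δ_1 - Δ_0) = -48
Natural end conditions: m_0 = m_2 = 0.
Solving the tridiagonal system: m_0 = 0, m_1 = -12, m_2 = 0.
On [-1, 0], S(x) = -5 + 13·(x + 1) + 0·(x + 1)² - 2·(x + 1)³.
With (x + 1) = 1/4: S(-3/4) = -57/32.

-1.7813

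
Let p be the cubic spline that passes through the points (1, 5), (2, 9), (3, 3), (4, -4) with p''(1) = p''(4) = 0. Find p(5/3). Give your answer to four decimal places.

Let σ_i = p''(x_i). Step sizes h_i = 1, 1, 1; slopes of the chords Δ_i = (y_(i+1) - y_i)/h_i = 4, -6, -7.
  1·σ_0 + 4·σ_1 + 1·σ_2 = 6(Δ_1 - Δ_0) = -60
  1·σ_1 + 4·σ_2 + 1·σ_3 = 6(Δ_2 - Δ_1) = -6
Natural end conditions: σ_0 = σ_3 = 0.
Solving the tridiagonal system: σ_0 = 0, σ_1 = -78/5, σ_2 = 12/5, σ_3 = 0.
On [1, 2], p(x) = 5 + 33/5·(x - 1) + 0·(x - 1)² - 13/5·(x - 1)³.
With (x - 1) = 2/3: p(5/3) = 233/27.

8.6296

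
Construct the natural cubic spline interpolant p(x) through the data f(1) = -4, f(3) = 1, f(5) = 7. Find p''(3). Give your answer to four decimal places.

Put m_i = p'' at the i-th knot. Here h = (2, 2) and Δ = (5/2, 3), so the interior equations h_(i-1)·m_(i-1) + 2(h_(i-1)+h_i)·m_i + h_i·m_(i+1) = 6(Δ_i − Δ_(i-1)) read
  2·m_0 + 8·m_1 + 2·m_2 = 6(Δ_1 - Δ_0) = 3
Natural end conditions: m_0 = m_2 = 0.
Solving: m_0 = 0, m_1 = 3/8, m_2 = 0.

0.3750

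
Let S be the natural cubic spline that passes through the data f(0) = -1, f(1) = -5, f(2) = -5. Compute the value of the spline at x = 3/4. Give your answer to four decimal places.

-4.3281

With M_i denoting the second derivative at x_i, h_i = 1, 1, and Δ_i = (y_(i+1) − y_i)/h_i = -4, 0:
  1·M_0 + 4·M_1 + 1·M_2 = 6(Δ_1 - Δ_0) = 24
Natural end conditions: M_0 = M_2 = 0.
Hence M_0 = 0, M_1 = 6, M_2 = 0.
On [0, 1], S(x) = -1 - 5·x + 0·x² + 1·x³.
With x = 3/4: S(3/4) = -277/64.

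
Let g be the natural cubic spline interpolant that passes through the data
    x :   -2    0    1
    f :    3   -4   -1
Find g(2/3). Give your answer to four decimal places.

-2.3210

Let M_i = g''(x_i). Step sizes h_i = 2, 1; slopes of the chords Δ_i = (y_(i+1) - y_i)/h_i = -7/2, 3.
  2·M_0 + 6·M_1 + 1·M_2 = 6(Δ_1 - Δ_0) = 39
Natural end conditions: M_0 = M_2 = 0.
Forward elimination and back-substitution give M_0 = 0, M_1 = 13/2, M_2 = 0.
On [0, 1], g(x) = -4 + 5/6·x + 13/4·x² - 13/12·x³.
With x = 2/3: g(2/3) = -188/81.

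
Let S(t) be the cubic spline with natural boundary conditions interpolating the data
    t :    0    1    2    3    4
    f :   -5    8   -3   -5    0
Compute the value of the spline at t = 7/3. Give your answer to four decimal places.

Write M_i for S''(x_i). With h_i = 1, 1, 1, 1 and divided differences Δ_i = 13, -11, -2, 5, the continuity of S' gives the tridiagonal system
  1·M_0 + 4·M_1 + 1·M_2 = 6(Δ_1 - Δ_0) = -144
  1·M_1 + 4·M_2 + 1·M_3 = 6(Δ_2 - Δ_1) = 54
  1·M_2 + 4·M_3 + 1·M_4 = 6(Δ_3 - Δ_2) = 42
Natural end conditions: M_0 = M_4 = 0.
Solving: M_0 = 0, M_1 = -1167/28, M_2 = 159/7, M_3 = 135/28, M_4 = 0.
On [2, 3], S(t) = -3 - 83/8·(t - 2) + 159/14·(t - 2)² - 167/56·(t - 2)³.
With (t - 2) = 1/3: S(7/3) = -1003/189.

-5.3069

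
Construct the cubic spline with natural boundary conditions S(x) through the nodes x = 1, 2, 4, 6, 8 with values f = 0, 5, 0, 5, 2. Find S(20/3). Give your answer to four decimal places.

5.2014

Let m_i = S''(x_i). Step sizes h_i = 1, 2, 2, 2; slopes of the chords Δ_i = (y_(i+1) - y_i)/h_i = 5, -5/2, 5/2, -3/2.
  1·m_0 + 6·m_1 + 2·m_2 = 6(Δ_1 - Δ_0) = -45
  2·m_1 + 8·m_2 + 2·m_3 = 6(Δ_2 - Δ_1) = 30
  2·m_2 + 8·m_3 + 2·m_4 = 6(Δ_3 - Δ_2) = -24
Natural end conditions: m_0 = m_4 = 0.
Solving: m_0 = 0, m_1 = -819/82, m_2 = 306/41, m_3 = -399/82, m_4 = 0.
On [6, 8], S(x) = 5 + 143/82·(x - 6) - 399/164·(x - 6)² + 133/328·(x - 6)³.
With (x - 6) = 2/3: S(20/3) = 5758/1107.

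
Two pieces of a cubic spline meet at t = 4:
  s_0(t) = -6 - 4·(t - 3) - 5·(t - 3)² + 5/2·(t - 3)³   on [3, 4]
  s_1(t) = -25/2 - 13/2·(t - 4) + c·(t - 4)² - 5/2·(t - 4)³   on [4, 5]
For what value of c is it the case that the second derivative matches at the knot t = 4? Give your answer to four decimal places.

2.5000

s_0''(t) = -10 + 15·(t - 3), so s_0''(4) = 5. On the right, s_1''(4) = 2c, so c = 5/2.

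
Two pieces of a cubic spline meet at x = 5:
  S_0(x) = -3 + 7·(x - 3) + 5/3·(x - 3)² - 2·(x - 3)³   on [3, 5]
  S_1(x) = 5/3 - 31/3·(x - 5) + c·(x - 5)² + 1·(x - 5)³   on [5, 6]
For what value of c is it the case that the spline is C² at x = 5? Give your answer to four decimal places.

-10.3333

S_0''(x) = 10/3 - 12·(x - 3), so S_0''(5) = -62/3. On the right, S_1''(5) = 2c, so c = -31/3.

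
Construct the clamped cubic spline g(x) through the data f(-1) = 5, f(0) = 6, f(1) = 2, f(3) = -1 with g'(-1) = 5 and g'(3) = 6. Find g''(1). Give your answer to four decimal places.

Write M_i for g''(x_i). With h_i = 1, 1, 2 and divided differences Δ_i = 1, -4, -3/2, the continuity of g' gives the tridiagonal system
  1·M_0 + 4·M_1 + 1·M_2 = 6(Δ_1 - Δ_0) = -30
  1·M_1 + 6·M_2 + 2·M_3 = 6(Δ_2 - Δ_1) = 15
Clamped end conditions give two more equations: 2h_0·M_0 + h_0·M_1 = 6(Δ_0 - g'(-1)) = -24 and h_2·M_2 + 2h_2·M_3 = 6(g'(3) - Δ_2) = 45.
Hence M_0 = -19/2, M_1 = -5, M_2 = -1/2, M_3 = 23/2.

-0.5000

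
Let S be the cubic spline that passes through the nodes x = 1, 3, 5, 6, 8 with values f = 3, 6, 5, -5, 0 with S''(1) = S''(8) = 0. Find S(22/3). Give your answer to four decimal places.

Let m_i = S''(x_i). Step sizes h_i = 2, 2, 1, 2; slopes of the chords Δ_i = (y_(i+1) - y_i)/h_i = 3/2, -1/2, -10, 5/2.
  2·m_0 + 8·m_1 + 2·m_2 = 6(Δ_1 - Δ_0) = -12
  2·m_1 + 6·m_2 + 1·m_3 = 6(Δ_2 - Δ_1) = -57
  1·m_2 + 6·m_3 + 2·m_4 = 6(Δ_3 - Δ_2) = 75
Natural end conditions: m_0 = m_4 = 0.
Solving the tridiagonal system: m_0 = 0, m_1 = 207/128, m_2 = -399/32, m_3 = 933/64, m_4 = 0.
On [6, 8], S(x) = -5 - 231/32·(x - 6) + 933/128·(x - 6)² - 311/256·(x - 6)³.
With (x - 6) = 4/3: S(22/3) = -491/108.

-4.5463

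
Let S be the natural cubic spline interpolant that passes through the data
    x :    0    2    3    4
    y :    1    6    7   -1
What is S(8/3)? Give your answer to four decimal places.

7.4734

Write σ_i for S''(x_i). With h_i = 2, 1, 1 and divided differences Δ_i = 5/2, 1, -8, the continuity of S' gives the tridiagonal system
  2·σ_0 + 6·σ_1 + 1·σ_2 = 6(Δ_1 - Δ_0) = -9
  1·σ_1 + 4·σ_2 + 1·σ_3 = 6(Δ_2 - Δ_1) = -54
Natural end conditions: σ_0 = σ_3 = 0.
Solving the tridiagonal system: σ_0 = 0, σ_1 = 18/23, σ_2 = -315/23, σ_3 = 0.
On [2, 3], S(x) = 6 + 139/46·(x - 2) + 9/23·(x - 2)² - 111/46·(x - 2)³.
With (x - 2) = 2/3: S(8/3) = 1547/207.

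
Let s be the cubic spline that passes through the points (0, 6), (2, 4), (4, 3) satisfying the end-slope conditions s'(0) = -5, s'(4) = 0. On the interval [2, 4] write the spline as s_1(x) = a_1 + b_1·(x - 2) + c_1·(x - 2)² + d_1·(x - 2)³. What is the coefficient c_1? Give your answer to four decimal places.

-0.8750

With M_i denoting the second derivative at x_i, h_i = 2, 2, and Δ_i = (y_(i+1) − y_i)/h_i = -1, -1/2:
  2·M_0 + 8·M_1 + 2·M_2 = 6(Δ_1 - Δ_0) = 3
Clamped end conditions give two more equations: 2h_0·M_0 + h_0·M_1 = 6(Δ_0 - s'(0)) = 24 and h_1·M_1 + 2h_1·M_2 = 6(s'(4) - Δ_1) = 3.
Solving: M_0 = 55/8, M_1 = -7/4, M_2 = 13/8.
On [2, 4], with s_1(x) = a_1 + b_1·(x - 2) + c_1·(x - 2)² + d_1·(x - 2)³: c_1 = M_1/2 = -7/8, d_1 = (M_2 - M_1)/(6h_1) = 9/32, b_1 = Δ_1 - h_1(2M_1 + M_2)/6 = 1/8.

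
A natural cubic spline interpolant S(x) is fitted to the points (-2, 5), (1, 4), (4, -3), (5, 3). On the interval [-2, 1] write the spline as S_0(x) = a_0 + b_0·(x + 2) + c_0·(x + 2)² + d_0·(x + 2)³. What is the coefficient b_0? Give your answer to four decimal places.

With M_i denoting the second derivative at x_i, h_i = 3, 3, 1, and Δ_i = (y_(i+1) − y_i)/h_i = -1/3, -7/3, 6:
  3·M_0 + 12·M_1 + 3·M_2 = 6(Δ_1 - Δ_0) = -12
  3·M_1 + 8·M_2 + 1·M_3 = 6(Δ_2 - Δ_1) = 50
Natural end conditions: M_0 = M_3 = 0.
Solving the tridiagonal system: M_0 = 0, M_1 = -82/29, M_2 = 212/29, M_3 = 0.
On [-2, 1], with S_0(x) = a_0 + b_0·(x + 2) + c_0·(x + 2)² + d_0·(x + 2)³: c_0 = M_0/2 = 0, d_0 = (M_1 - M_0)/(6h_0) = -41/261, b_0 = Δ_0 - h_0(2M_0 + M_1)/6 = 94/87.

1.0805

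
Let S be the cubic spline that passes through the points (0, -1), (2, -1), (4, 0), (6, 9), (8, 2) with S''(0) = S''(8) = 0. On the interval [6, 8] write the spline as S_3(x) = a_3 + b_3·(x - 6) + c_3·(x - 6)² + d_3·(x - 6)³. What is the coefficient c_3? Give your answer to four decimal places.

Let m_i = S''(x_i). Step sizes h_i = 2, 2, 2, 2; slopes of the chords Δ_i = (y_(i+1) - y_i)/h_i = 0, 1/2, 9/2, -7/2.
  2·m_0 + 8·m_1 + 2·m_2 = 6(Δ_1 - Δ_0) = 3
  2·m_1 + 8·m_2 + 2·m_3 = 6(Δ_2 - Δ_1) = 24
  2·m_2 + 8·m_3 + 2·m_4 = 6(Δ_3 - Δ_2) = -48
Natural end conditions: m_0 = m_4 = 0.
Forward elimination and back-substitution give m_0 = 0, m_1 = -99/112, m_2 = 141/28, m_3 = -813/112, m_4 = 0.
On [6, 8], with S_3(x) = a_3 + b_3·(x - 6) + c_3·(x - 6)² + d_3·(x - 6)³: c_3 = m_3/2 = -813/224, d_3 = (m_4 - m_3)/(6h_3) = 271/448, b_3 = Δ_3 - h_3(2m_3 + m_4)/6 = 75/56.

-3.6295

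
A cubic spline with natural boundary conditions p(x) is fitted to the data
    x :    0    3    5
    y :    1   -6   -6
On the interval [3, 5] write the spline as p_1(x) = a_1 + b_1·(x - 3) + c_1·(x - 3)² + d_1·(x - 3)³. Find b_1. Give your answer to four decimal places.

Put m_i = p'' at the i-th knot. Here h = (3, 2) and Δ = (-7/3, 0), so the interior equations h_(i-1)·m_(i-1) + 2(h_(i-1)+h_i)·m_i + h_i·m_(i+1) = 6(Δ_i − Δ_(i-1)) read
  3·m_0 + 10·m_1 + 2·m_2 = 6(Δ_1 - Δ_0) = 14
Natural end conditions: m_0 = m_2 = 0.
Solving: m_0 = 0, m_1 = 7/5, m_2 = 0.
On [3, 5], with p_1(x) = a_1 + b_1·(x - 3) + c_1·(x - 3)² + d_1·(x - 3)³: c_1 = m_1/2 = 7/10, d_1 = (m_2 - m_1)/(6h_1) = -7/60, b_1 = Δ_1 - h_1(2m_1 + m_2)/6 = -14/15.

-0.9333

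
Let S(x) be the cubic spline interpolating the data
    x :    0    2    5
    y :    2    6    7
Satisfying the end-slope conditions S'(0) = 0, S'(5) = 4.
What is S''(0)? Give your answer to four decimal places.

Write M_i for S''(x_i). With h_i = 2, 3 and divided differences Δ_i = 2, 1/3, the continuity of S' gives the tridiagonal system
  2·M_0 + 10·M_1 + 3·M_2 = 6(Δ_1 - Δ_0) = -10
Clamped end conditions give two more equations: 2h_0·M_0 + h_0·M_1 = 6(Δ_0 - S'(0)) = 12 and h_1·M_1 + 2h_1·M_2 = 6(S'(5) - Δ_1) = 22.
Forward elimination and back-substitution give M_0 = 24/5, M_1 = -18/5, M_2 = 82/15.

4.8000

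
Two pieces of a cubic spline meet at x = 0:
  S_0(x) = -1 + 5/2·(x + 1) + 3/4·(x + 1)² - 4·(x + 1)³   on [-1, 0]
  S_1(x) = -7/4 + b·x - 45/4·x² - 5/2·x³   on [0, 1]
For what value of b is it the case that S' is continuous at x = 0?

S_0'(x) = 5/2 + 3/2·(x + 1) - 12·(x + 1)², so S_0'(0) = -8. On the right, S_1'(0) = b, so b = -8.

-8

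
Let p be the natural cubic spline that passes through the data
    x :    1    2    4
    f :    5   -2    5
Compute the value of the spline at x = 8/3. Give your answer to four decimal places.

Put M_i = p'' at the i-th knot. Here h = (1, 2) and Δ = (-7, 7/2), so the interior equations h_(i-1)·M_(i-1) + 2(h_(i-1)+h_i)·M_i + h_i·M_(i+1) = 6(Δ_i − Δ_(i-1)) read
  1·M_0 + 6·M_1 + 2·M_2 = 6(Δ_1 - Δ_0) = 63
Natural end conditions: M_0 = M_2 = 0.
Hence M_0 = 0, M_1 = 21/2, M_2 = 0.
On [2, 4], p(x) = -2 - 7/2·(x - 2) + 21/4·(x - 2)² - 7/8·(x - 2)³.
With (x - 2) = 2/3: p(8/3) = -61/27.

-2.2593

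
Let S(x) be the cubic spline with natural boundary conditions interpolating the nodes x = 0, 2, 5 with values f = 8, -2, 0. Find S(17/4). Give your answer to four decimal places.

-1.6953

With m_i denoting the second derivative at x_i, h_i = 2, 3, and Δ_i = (y_(i+1) − y_i)/h_i = -5, 2/3:
  2·m_0 + 10·m_1 + 3·m_2 = 6(Δ_1 - Δ_0) = 34
Natural end conditions: m_0 = m_2 = 0.
Forward elimination and back-substitution give m_0 = 0, m_1 = 17/5, m_2 = 0.
On [2, 5], S(x) = -2 - 41/15·(x - 2) + 17/10·(x - 2)² - 17/90·(x - 2)³.
With (x - 2) = 9/4: S(17/4) = -217/128.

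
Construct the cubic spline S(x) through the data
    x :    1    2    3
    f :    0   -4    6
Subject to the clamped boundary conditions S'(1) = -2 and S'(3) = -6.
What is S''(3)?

-71

Write m_i for S''(x_i). With h_i = 1, 1 and divided differences Δ_i = -4, 10, the continuity of S' gives the tridiagonal system
  1·m_0 + 4·m_1 + 1·m_2 = 6(Δ_1 - Δ_0) = 84
Clamped end conditions give two more equations: 2h_0·m_0 + h_0·m_1 = 6(Δ_0 - S'(1)) = -12 and h_1·m_1 + 2h_1·m_2 = 6(S'(3) - Δ_1) = -96.
Forward elimination and back-substitution give m_0 = -29, m_1 = 46, m_2 = -71.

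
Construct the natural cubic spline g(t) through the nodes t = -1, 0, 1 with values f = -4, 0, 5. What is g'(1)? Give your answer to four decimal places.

Write M_i for g''(x_i). With h_i = 1, 1 and divided differences Δ_i = 4, 5, the continuity of g' gives the tridiagonal system
  1·M_0 + 4·M_1 + 1·M_2 = 6(Δ_1 - Δ_0) = 6
Natural end conditions: M_0 = M_2 = 0.
Hence M_0 = 0, M_1 = 3/2, M_2 = 0.
On [0, 1], g'(t) = b_1 + 2c_1·t + 3d_1·t² with b_1 = Δ_1 - h_1(2M_1 + M_2)/6 = 9/2, c_1 = M_1/2 = 3/4, d_1 = (M_2 - M_1)/(6h_1) = -1/4. So g'(1) = 21/4.

5.2500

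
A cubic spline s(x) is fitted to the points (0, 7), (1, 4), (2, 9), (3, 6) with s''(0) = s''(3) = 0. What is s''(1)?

16

Let σ_i = s''(x_i). Step sizes h_i = 1, 1, 1; slopes of the chords Δ_i = (y_(i+1) - y_i)/h_i = -3, 5, -3.
  1·σ_0 + 4·σ_1 + 1·σ_2 = 6(Δ_1 - Δ_0) = 48
  1·σ_1 + 4·σ_2 + 1·σ_3 = 6(Δ_2 - Δ_1) = -48
Natural end conditions: σ_0 = σ_3 = 0.
Solving the tridiagonal system: σ_0 = 0, σ_1 = 16, σ_2 = -16, σ_3 = 0.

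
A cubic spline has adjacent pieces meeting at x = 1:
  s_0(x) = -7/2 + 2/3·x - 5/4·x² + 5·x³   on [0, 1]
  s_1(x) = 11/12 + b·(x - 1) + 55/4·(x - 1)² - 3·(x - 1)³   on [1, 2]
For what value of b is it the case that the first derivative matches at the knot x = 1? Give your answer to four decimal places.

s_0'(x) = 2/3 - 5/2·x + 15·x², so s_0'(1) = 79/6. On the right, s_1'(1) = b, so b = 79/6.

13.1667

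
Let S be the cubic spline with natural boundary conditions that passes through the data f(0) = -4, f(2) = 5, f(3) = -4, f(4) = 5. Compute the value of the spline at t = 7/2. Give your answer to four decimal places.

Put σ_i = S'' at the i-th knot. Here h = (2, 1, 1) and Δ = (9/2, -9, 9), so the interior equations h_(i-1)·σ_(i-1) + 2(h_(i-1)+h_i)·σ_i + h_i·σ_(i+1) = 6(Δ_i − Δ_(i-1)) read
  2·σ_0 + 6·σ_1 + 1·σ_2 = 6(Δ_1 - Δ_0) = -81
  1·σ_1 + 4·σ_2 + 1·σ_3 = 6(Δ_2 - Δ_1) = 108
Natural end conditions: σ_0 = σ_3 = 0.
Solving: σ_0 = 0, σ_1 = -432/23, σ_2 = 729/23, σ_3 = 0.
On [3, 4], S(t) = -4 - 36/23·(t - 3) + 729/46·(t - 3)² - 243/46·(t - 3)³.
With (t - 3) = 1/2: S(7/2) = -545/368.

-1.4810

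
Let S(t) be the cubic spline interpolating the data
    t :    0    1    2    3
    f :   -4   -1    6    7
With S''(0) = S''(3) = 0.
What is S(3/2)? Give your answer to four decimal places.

2.6500

Put σ_i = S'' at the i-th knot. Here h = (1, 1, 1) and Δ = (3, 7, 1), so the interior equations h_(i-1)·σ_(i-1) + 2(h_(i-1)+h_i)·σ_i + h_i·σ_(i+1) = 6(Δ_i − Δ_(i-1)) read
  1·σ_0 + 4·σ_1 + 1·σ_2 = 6(Δ_1 - Δ_0) = 24
  1·σ_1 + 4·σ_2 + 1·σ_3 = 6(Δ_2 - Δ_1) = -36
Natural end conditions: σ_0 = σ_3 = 0.
Hence σ_0 = 0, σ_1 = 44/5, σ_2 = -56/5, σ_3 = 0.
On [1, 2], S(t) = -1 + 89/15·(t - 1) + 22/5·(t - 1)² - 10/3·(t - 1)³.
With (t - 1) = 1/2: S(3/2) = 53/20.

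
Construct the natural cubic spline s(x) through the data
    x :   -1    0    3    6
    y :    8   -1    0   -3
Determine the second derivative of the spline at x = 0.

Let m_i = s''(x_i). Step sizes h_i = 1, 3, 3; slopes of the chords Δ_i = (y_(i+1) - y_i)/h_i = -9, 1/3, -1.
  1·m_0 + 8·m_1 + 3·m_2 = 6(Δ_1 - Δ_0) = 56
  3·m_1 + 12·m_2 + 3·m_3 = 6(Δ_2 - Δ_1) = -8
Natural end conditions: m_0 = m_3 = 0.
Forward elimination and back-substitution give m_0 = 0, m_1 = 8, m_2 = -8/3, m_3 = 0.

8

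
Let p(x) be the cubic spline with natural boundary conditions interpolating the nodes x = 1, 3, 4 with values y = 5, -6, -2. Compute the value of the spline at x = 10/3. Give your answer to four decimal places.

Write σ_i for p''(x_i). With h_i = 2, 1 and divided differences Δ_i = -11/2, 4, the continuity of p' gives the tridiagonal system
  2·σ_0 + 6·σ_1 + 1·σ_2 = 6(Δ_1 - Δ_0) = 57
Natural end conditions: σ_0 = σ_2 = 0.
Forward elimination and back-substitution give σ_0 = 0, σ_1 = 19/2, σ_2 = 0.
On [3, 4], p(x) = -6 + 5/6·(x - 3) + 19/4·(x - 3)² - 19/12·(x - 3)³.
With (x - 3) = 1/3: p(10/3) = -851/162.

-5.2531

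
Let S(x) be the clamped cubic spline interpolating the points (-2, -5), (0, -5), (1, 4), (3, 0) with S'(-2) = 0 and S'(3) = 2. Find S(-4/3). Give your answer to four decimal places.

-6.0741

Let σ_i = S''(x_i). Step sizes h_i = 2, 1, 2; slopes of the chords Δ_i = (y_(i+1) - y_i)/h_i = 0, 9, -2.
  2·σ_0 + 6·σ_1 + 1·σ_2 = 6(Δ_1 - Δ_0) = 54
  1·σ_1 + 6·σ_2 + 2·σ_3 = 6(Δ_2 - Δ_1) = -66
Clamped end conditions give two more equations: 2h_0·σ_0 + h_0·σ_1 = 6(Δ_0 - S'(-2)) = 0 and h_2·σ_2 + 2h_2·σ_3 = 6(S'(3) - Δ_2) = 24.
Hence σ_0 = -29/4, σ_1 = 29/2, σ_2 = -37/2, σ_3 = 61/4.
On [-2, 0], S(x) = -5 + 0·(x + 2) - 29/8·(x + 2)² + 29/16·(x + 2)³.
With (x + 2) = 2/3: S(-4/3) = -164/27.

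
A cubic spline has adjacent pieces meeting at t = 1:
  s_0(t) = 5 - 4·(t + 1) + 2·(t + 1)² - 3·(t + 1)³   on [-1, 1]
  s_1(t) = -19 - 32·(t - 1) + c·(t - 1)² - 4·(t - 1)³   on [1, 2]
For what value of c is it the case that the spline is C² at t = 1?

-16

s_0''(t) = 4 - 18·(t + 1), so s_0''(1) = -32. On the right, s_1''(1) = 2c, so c = -16.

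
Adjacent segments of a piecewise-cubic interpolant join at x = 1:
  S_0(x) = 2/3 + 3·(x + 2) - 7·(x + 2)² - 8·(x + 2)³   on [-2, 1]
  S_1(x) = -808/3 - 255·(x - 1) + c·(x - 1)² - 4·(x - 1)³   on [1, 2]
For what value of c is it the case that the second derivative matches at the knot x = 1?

-79

S_0''(x) = -14 - 48·(x + 2), so S_0''(1) = -158. On the right, S_1''(1) = 2c, so c = -79.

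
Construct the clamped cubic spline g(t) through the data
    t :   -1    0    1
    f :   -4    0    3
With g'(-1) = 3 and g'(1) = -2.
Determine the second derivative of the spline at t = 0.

Put M_i = g'' at the i-th knot. Here h = (1, 1) and Δ = (4, 3), so the interior equations h_(i-1)·M_(i-1) + 2(h_(i-1)+h_i)·M_i + h_i·M_(i+1) = 6(Δ_i − Δ_(i-1)) read
  1·M_0 + 4·M_1 + 1·M_2 = 6(Δ_1 - Δ_0) = -6
Clamped end conditions give two more equations: 2h_0·M_0 + h_0·M_1 = 6(Δ_0 - g'(-1)) = 6 and h_1·M_1 + 2h_1·M_2 = 6(g'(1) - Δ_1) = -30.
Solving the tridiagonal system: M_0 = 2, M_1 = 2, M_2 = -16.

2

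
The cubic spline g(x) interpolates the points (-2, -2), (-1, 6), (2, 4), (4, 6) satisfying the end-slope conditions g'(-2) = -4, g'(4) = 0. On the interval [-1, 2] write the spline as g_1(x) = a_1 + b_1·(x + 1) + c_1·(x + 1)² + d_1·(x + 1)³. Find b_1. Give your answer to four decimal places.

10.4487

With m_i denoting the second derivative at x_i, h_i = 1, 3, 2, and Δ_i = (y_(i+1) − y_i)/h_i = 8, -2/3, 1:
  1·m_0 + 8·m_1 + 3·m_2 = 6(Δ_1 - Δ_0) = -52
  3·m_1 + 10·m_2 + 2·m_3 = 6(Δ_2 - Δ_1) = 10
Clamped end conditions give two more equations: 2h_0·m_0 + h_0·m_1 = 6(Δ_0 - g'(-2)) = 72 and h_2·m_2 + 2h_2·m_3 = 6(g'(4) - Δ_2) = -6.
Solving: m_0 = 1681/39, m_1 = -554/39, m_2 = 241/39, m_3 = -179/39.
On [-1, 2], with g_1(x) = a_1 + b_1·(x + 1) + c_1·(x + 1)² + d_1·(x + 1)³: c_1 = m_1/2 = -277/39, d_1 = (m_2 - m_1)/(6h_1) = 265/234, b_1 = Δ_1 - h_1(2m_1 + m_2)/6 = 815/78.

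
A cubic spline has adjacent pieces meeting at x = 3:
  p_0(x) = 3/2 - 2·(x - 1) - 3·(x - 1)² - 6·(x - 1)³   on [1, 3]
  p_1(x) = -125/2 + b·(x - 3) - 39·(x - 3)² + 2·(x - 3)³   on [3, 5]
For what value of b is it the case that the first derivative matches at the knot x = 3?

-86

p_0'(x) = -2 - 6·(x - 1) - 18·(x - 1)², so p_0'(3) = -86. On the right, p_1'(3) = b, so b = -86.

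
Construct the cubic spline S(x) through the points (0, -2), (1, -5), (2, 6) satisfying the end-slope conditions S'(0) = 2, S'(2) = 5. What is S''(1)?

39

Let M_i = S''(x_i). Step sizes h_i = 1, 1; slopes of the chords Δ_i = (y_(i+1) - y_i)/h_i = -3, 11.
  1·M_0 + 4·M_1 + 1·M_2 = 6(Δ_1 - Δ_0) = 84
Clamped end conditions give two more equations: 2h_0·M_0 + h_0·M_1 = 6(Δ_0 - S'(0)) = -30 and h_1·M_1 + 2h_1·M_2 = 6(S'(2) - Δ_1) = -36.
Solving: M_0 = -69/2, M_1 = 39, M_2 = -75/2.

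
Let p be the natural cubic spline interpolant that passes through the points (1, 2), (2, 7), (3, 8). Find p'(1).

6

With M_i denoting the second derivative at x_i, h_i = 1, 1, and Δ_i = (y_(i+1) − y_i)/h_i = 5, 1:
  1·M_0 + 4·M_1 + 1·M_2 = 6(Δ_1 - Δ_0) = -24
Natural end conditions: M_0 = M_2 = 0.
Solving: M_0 = 0, M_1 = -6, M_2 = 0.
On [1, 2], p'(t) = b_0 + 2c_0·(t - 1) + 3d_0·(t - 1)² with b_0 = Δ_0 - h_0(2M_0 + M_1)/6 = 6, c_0 = M_0/2 = 0, d_0 = (M_1 - M_0)/(6h_0) = -1. So p'(1) = 6.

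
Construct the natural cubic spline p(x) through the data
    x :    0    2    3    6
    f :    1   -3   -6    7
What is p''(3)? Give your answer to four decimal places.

With M_i denoting the second derivative at x_i, h_i = 2, 1, 3, and Δ_i = (y_(i+1) − y_i)/h_i = -2, -3, 13/3:
  2·M_0 + 6·M_1 + 1·M_2 = 6(Δ_1 - Δ_0) = -6
  1·M_1 + 8·M_2 + 3·M_3 = 6(Δ_2 - Δ_1) = 44
Natural end conditions: M_0 = M_3 = 0.
Solving the tridiagonal system: M_0 = 0, M_1 = -92/47, M_2 = 270/47, M_3 = 0.

5.7447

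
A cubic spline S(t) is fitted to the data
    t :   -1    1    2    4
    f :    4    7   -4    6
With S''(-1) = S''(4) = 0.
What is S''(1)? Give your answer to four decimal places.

Let m_i = S''(x_i). Step sizes h_i = 2, 1, 2; slopes of the chords Δ_i = (y_(i+1) - y_i)/h_i = 3/2, -11, 5.
  2·m_0 + 6·m_1 + 1·m_2 = 6(Δ_1 - Δ_0) = -75
  1·m_1 + 6·m_2 + 2·m_3 = 6(Δ_2 - Δ_1) = 96
Natural end conditions: m_0 = m_3 = 0.
Solving: m_0 = 0, m_1 = -78/5, m_2 = 93/5, m_3 = 0.

-15.6000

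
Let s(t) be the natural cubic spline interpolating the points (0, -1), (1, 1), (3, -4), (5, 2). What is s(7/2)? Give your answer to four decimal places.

-3.7528

Write M_i for s''(x_i). With h_i = 1, 2, 2 and divided differences Δ_i = 2, -5/2, 3, the continuity of s' gives the tridiagonal system
  1·M_0 + 6·M_1 + 2·M_2 = 6(Δ_1 - Δ_0) = -27
  2·M_1 + 8·M_2 + 2·M_3 = 6(Δ_2 - Δ_1) = 33
Natural end conditions: M_0 = M_3 = 0.
Forward elimination and back-substitution give M_0 = 0, M_1 = -141/22, M_2 = 63/11, M_3 = 0.
On [3, 5], s(t) = -4 - 9/11·(t - 3) + 63/22·(t - 3)² - 21/44·(t - 3)³.
With (t - 3) = 1/2: s(7/2) = -1321/352.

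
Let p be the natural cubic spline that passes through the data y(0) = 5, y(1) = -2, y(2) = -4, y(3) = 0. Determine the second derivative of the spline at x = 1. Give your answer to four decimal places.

Let m_i = p''(x_i). Step sizes h_i = 1, 1, 1; slopes of the chords Δ_i = (y_(i+1) - y_i)/h_i = -7, -2, 4.
  1·m_0 + 4·m_1 + 1·m_2 = 6(Δ_1 - Δ_0) = 30
  1·m_1 + 4·m_2 + 1·m_3 = 6(Δ_2 - Δ_1) = 36
Natural end conditions: m_0 = m_3 = 0.
Hence m_0 = 0, m_1 = 28/5, m_2 = 38/5, m_3 = 0.

5.6000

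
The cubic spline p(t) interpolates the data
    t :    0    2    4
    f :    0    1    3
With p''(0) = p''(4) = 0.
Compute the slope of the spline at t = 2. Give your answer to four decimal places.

0.7500

Let M_i = p''(x_i). Step sizes h_i = 2, 2; slopes of the chords Δ_i = (y_(i+1) - y_i)/h_i = 1/2, 1.
  2·M_0 + 8·M_1 + 2·M_2 = 6(Δ_1 - Δ_0) = 3
Natural end conditions: M_0 = M_2 = 0.
Solving: M_0 = 0, M_1 = 3/8, M_2 = 0.
On [2, 4], p'(t) = b_1 + 2c_1·(t - 2) + 3d_1·(t - 2)² with b_1 = Δ_1 - h_1(2M_1 + M_2)/6 = 3/4, c_1 = M_1/2 = 3/16, d_1 = (M_2 - M_1)/(6h_1) = -1/32. So p'(2) = 3/4.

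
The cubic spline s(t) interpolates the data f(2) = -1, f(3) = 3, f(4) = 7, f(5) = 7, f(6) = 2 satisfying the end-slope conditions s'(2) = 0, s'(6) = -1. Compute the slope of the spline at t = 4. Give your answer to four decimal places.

Put M_i = s'' at the i-th knot. Here h = (1, 1, 1, 1) and Δ = (4, 4, 0, -5), so the interior equations h_(i-1)·M_(i-1) + 2(h_(i-1)+h_i)·M_i + h_i·M_(i+1) = 6(Δ_i − Δ_(i-1)) read
  1·M_0 + 4·M_1 + 1·M_2 = 6(Δ_1 - Δ_0) = 0
  1·M_1 + 4·M_2 + 1·M_3 = 6(Δ_2 - Δ_1) = -24
  1·M_2 + 4·M_3 + 1·M_4 = 6(Δ_3 - Δ_2) = -30
Clamped end conditions give two more equations: 2h_0·M_0 + h_0·M_1 = 6(Δ_0 - s'(2)) = 24 and h_3·M_3 + 2h_3·M_4 = 6(s'(6) - Δ_3) = 24.
Forward elimination and back-substitution give M_0 = 187/14, M_1 = -19/7, M_2 = -5/2, M_3 = -79/7, M_4 = 247/14.
On [4, 5], s'(t) = b_2 + 2c_2·(t - 4) + 3d_2·(t - 4)² with b_2 = Δ_2 - h_2(2M_2 + M_3)/6 = 19/7, c_2 = M_2/2 = -5/4, d_2 = (M_3 - M_2)/(6h_2) = -41/28. So s'(4) = 19/7.

2.7143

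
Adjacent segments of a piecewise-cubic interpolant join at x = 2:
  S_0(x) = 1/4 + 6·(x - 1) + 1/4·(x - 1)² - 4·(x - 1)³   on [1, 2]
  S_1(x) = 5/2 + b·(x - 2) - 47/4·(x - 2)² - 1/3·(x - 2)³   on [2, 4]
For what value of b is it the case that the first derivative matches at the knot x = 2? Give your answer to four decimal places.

S_0'(x) = 6 + 1/2·(x - 1) - 12·(x - 1)², so S_0'(2) = -11/2. On the right, S_1'(2) = b, so b = -11/2.

-5.5000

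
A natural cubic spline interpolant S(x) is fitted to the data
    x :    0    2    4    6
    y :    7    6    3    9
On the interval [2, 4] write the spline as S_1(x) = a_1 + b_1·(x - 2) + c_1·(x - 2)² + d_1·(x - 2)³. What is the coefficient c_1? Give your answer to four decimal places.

With σ_i denoting the second derivative at x_i, h_i = 2, 2, 2, and Δ_i = (y_(i+1) − y_i)/h_i = -1/2, -3/2, 3:
  2·σ_0 + 8·σ_1 + 2·σ_2 = 6(Δ_1 - Δ_0) = -6
  2·σ_1 + 8·σ_2 + 2·σ_3 = 6(Δ_2 - Δ_1) = 27
Natural end conditions: σ_0 = σ_3 = 0.
Solving: σ_0 = 0, σ_1 = -17/10, σ_2 = 19/5, σ_3 = 0.
On [2, 4], with S_1(x) = a_1 + b_1·(x - 2) + c_1·(x - 2)² + d_1·(x - 2)³: c_1 = σ_1/2 = -17/20, d_1 = (σ_2 - σ_1)/(6h_1) = 11/24, b_1 = Δ_1 - h_1(2σ_1 + σ_2)/6 = -49/30.

-0.8500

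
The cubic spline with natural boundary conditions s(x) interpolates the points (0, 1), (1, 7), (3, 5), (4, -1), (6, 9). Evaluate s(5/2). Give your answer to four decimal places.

7.4647

Let σ_i = s''(x_i). Step sizes h_i = 1, 2, 1, 2; slopes of the chords Δ_i = (y_(i+1) - y_i)/h_i = 6, -1, -6, 5.
  1·σ_0 + 6·σ_1 + 2·σ_2 = 6(Δ_1 - Δ_0) = -42
  2·σ_1 + 6·σ_2 + 1·σ_3 = 6(Δ_2 - Δ_1) = -30
  1·σ_2 + 6·σ_3 + 2·σ_4 = 6(Δ_3 - Δ_2) = 66
Natural end conditions: σ_0 = σ_4 = 0.
Solving the tridiagonal system: σ_0 = 0, σ_1 = -163/31, σ_2 = -162/31, σ_3 = 368/31, σ_4 = 0.
On [1, 3], s(x) = 7 + 395/93·(x - 1) - 163/62·(x - 1)² + 1/372·(x - 1)³.
With (x - 1) = 3/2: s(5/2) = 7405/992.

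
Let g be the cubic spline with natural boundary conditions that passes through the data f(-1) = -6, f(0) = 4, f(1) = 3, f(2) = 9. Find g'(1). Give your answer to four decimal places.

Put m_i = g'' at the i-th knot. Here h = (1, 1, 1) and Δ = (10, -1, 6), so the interior equations h_(i-1)·m_(i-1) + 2(h_(i-1)+h_i)·m_i + h_i·m_(i+1) = 6(Δ_i − Δ_(i-1)) read
  1·m_0 + 4·m_1 + 1·m_2 = 6(Δ_1 - Δ_0) = -66
  1·m_1 + 4·m_2 + 1·m_3 = 6(Δ_2 - Δ_1) = 42
Natural end conditions: m_0 = m_3 = 0.
Hence m_0 = 0, m_1 = -102/5, m_2 = 78/5, m_3 = 0.
On [1, 2], g'(x) = b_2 + 2c_2·(x - 1) + 3d_2·(x - 1)² with b_2 = Δ_2 - h_2(2m_2 + m_3)/6 = 4/5, c_2 = m_2/2 = 39/5, d_2 = (m_3 - m_2)/(6h_2) = -13/5. So g'(1) = 4/5.

0.8000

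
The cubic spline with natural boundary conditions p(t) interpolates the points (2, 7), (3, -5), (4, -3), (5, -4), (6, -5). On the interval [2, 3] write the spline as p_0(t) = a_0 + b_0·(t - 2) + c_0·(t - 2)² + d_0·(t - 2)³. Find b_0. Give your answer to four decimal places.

-15.9643

With M_i denoting the second derivative at x_i, h_i = 1, 1, 1, 1, and Δ_i = (y_(i+1) − y_i)/h_i = -12, 2, -1, -1:
  1·M_0 + 4·M_1 + 1·M_2 = 6(Δ_1 - Δ_0) = 84
  1·M_1 + 4·M_2 + 1·M_3 = 6(Δ_2 - Δ_1) = -18
  1·M_2 + 4·M_3 + 1·M_4 = 6(Δ_3 - Δ_2) = 0
Natural end conditions: M_0 = M_4 = 0.
Solving: M_0 = 0, M_1 = 333/14, M_2 = -78/7, M_3 = 39/14, M_4 = 0.
On [2, 3], with p_0(t) = a_0 + b_0·(t - 2) + c_0·(t - 2)² + d_0·(t - 2)³: c_0 = M_0/2 = 0, d_0 = (M_1 - M_0)/(6h_0) = 111/28, b_0 = Δ_0 - h_0(2M_0 + M_1)/6 = -447/28.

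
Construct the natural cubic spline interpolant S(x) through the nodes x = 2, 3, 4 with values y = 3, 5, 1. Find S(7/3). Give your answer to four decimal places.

Let σ_i = S''(x_i). Step sizes h_i = 1, 1; slopes of the chords Δ_i = (y_(i+1) - y_i)/h_i = 2, -4.
  1·σ_0 + 4·σ_1 + 1·σ_2 = 6(Δ_1 - Δ_0) = -36
Natural end conditions: σ_0 = σ_2 = 0.
Solving: σ_0 = 0, σ_1 = -9, σ_2 = 0.
On [2, 3], S(x) = 3 + 7/2·(x - 2) + 0·(x - 2)² - 3/2·(x - 2)³.
With (x - 2) = 1/3: S(7/3) = 37/9.

4.1111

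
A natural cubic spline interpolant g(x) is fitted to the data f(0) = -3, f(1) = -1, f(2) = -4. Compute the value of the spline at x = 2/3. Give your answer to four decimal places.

With σ_i denoting the second derivative at x_i, h_i = 1, 1, and Δ_i = (y_(i+1) − y_i)/h_i = 2, -3:
  1·σ_0 + 4·σ_1 + 1·σ_2 = 6(Δ_1 - Δ_0) = -30
Natural end conditions: σ_0 = σ_2 = 0.
Hence σ_0 = 0, σ_1 = -15/2, σ_2 = 0.
On [0, 1], g(x) = -3 + 13/4·x + 0·x² - 5/4·x³.
With x = 2/3: g(2/3) = -65/54.

-1.2037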